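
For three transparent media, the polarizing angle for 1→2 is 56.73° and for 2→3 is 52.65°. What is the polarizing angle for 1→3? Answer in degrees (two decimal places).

Each Brewster angle gives a ratio: n₂/n₁ = tan 56.73° = 1.5241, n₃/n₂ = tan 52.65° = 1.3103.
Multiplying, n₃/n₁ = 1.5241 × 1.3103 = 1.9970, and θ_B(1→3) = arctan 1.9970 = 63.40°.

θ_B ≈ 63.40°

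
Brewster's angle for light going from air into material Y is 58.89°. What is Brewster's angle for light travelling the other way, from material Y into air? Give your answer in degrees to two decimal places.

The two Brewster angles are complementary: θ_B' = 90° − θ_B = 90° − 58.89° = 31.11°.

θ_B' ≈ 31.11°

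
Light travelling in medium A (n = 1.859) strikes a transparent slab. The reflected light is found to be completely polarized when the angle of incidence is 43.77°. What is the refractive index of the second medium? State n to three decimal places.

Full polarization of the reflected beam means tan θ_B = n₂/n₁, where n₁ is the incident medium (medium A).
n₂ = n₁ tan θ_B = 1.859 × tan 43.77° = 1.781.

n ≈ 1.781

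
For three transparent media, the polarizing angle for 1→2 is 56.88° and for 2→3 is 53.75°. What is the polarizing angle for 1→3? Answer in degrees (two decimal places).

tan θ_B(1→2) = n₂/n₁ = tan 56.88° = 1.5328.
tan θ_B(2→3) = n₃/n₂ = tan 53.75° = 1.3638.
So n₃/n₁ = (n₂/n₁)(n₃/n₂) = 1.5328 × 1.3638 = 2.0905.
θ_B(1→3) = arctan(2.0905) = 64.44°.

θ_B ≈ 64.44°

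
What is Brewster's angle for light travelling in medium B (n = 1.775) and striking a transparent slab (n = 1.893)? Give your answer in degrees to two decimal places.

θ_B ≈ 46.84°

Here n₂/n₁ = 1.893/1.775 = 1.0665, and Brewster's law gives tan θ_B = n₂/n₁.
So θ_B = arctan 1.0665 = 46.84°.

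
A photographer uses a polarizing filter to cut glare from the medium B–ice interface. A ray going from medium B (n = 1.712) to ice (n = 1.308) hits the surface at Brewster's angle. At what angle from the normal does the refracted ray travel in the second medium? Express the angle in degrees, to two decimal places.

θ_t ≈ 52.62°

θ_B = arctan(n₂/n₁) = arctan(1.308/1.712) = 37.38°.
At Brewster's angle the reflected and refracted rays are perpendicular, so θ_t = 90° − θ_B = 90° − 37.38° = 52.62°.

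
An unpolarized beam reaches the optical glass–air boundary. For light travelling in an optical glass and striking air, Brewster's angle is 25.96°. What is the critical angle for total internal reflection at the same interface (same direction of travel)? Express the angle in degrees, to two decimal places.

θ_c ≈ 29.13°

tan θ_B = n₂/n₁ = tan 25.96° = 0.4869.
Total internal reflection: sin θ_c = n₂/n₁ = 0.4869.
θ_c = arcsin(0.4869) = 29.13°.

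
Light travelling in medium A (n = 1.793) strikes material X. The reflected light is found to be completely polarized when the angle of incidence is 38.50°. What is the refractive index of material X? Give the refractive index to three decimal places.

Brewster's law: tan θ_B = n₂/n₁ (light incident in medium A, refracted into material X).
n₂ = n₁ tan θ_B = 1.793 × tan 38.50° = 1.426.

n ≈ 1.426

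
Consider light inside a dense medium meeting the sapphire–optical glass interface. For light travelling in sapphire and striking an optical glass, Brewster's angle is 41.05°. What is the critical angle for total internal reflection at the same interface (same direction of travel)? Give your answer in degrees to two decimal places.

From Brewster, n₂/n₁ = tan θ_B = tan 41.05° = 0.8708.
Then sin θ_c = n₂/n₁ = 0.8708, so θ_c = arcsin 0.8708 = 60.55°.

θ_c ≈ 60.55°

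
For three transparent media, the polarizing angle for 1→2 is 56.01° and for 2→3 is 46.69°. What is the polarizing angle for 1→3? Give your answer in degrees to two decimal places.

Each Brewster angle gives a ratio: n₂/n₁ = tan 56.01° = 1.4831, n₃/n₂ = tan 46.69° = 1.0608.
Multiplying, n₃/n₁ = 1.4831 × 1.0608 = 1.5733, and θ_B(1→3) = arctan 1.5733 = 57.56°.

θ_B ≈ 57.56°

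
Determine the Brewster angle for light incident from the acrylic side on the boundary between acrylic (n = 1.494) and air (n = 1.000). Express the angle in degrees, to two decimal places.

θ_B ≈ 33.80°

Brewster's condition: tan θ_B = n₂/n₁ = 1.000/1.494 = 0.6693.
So θ_B = arctan 0.6693 = 33.80°.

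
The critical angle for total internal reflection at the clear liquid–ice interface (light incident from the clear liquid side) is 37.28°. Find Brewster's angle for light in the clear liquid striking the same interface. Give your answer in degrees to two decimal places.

At the critical angle sin θ_c = n₂/n₁, giving n₂/n₁ = sin 37.28° = 0.6057.
Then tan θ_B = n₂/n₁ = 0.6057, so θ_B = arctan 0.6057 = 31.20°.

θ_B ≈ 31.20°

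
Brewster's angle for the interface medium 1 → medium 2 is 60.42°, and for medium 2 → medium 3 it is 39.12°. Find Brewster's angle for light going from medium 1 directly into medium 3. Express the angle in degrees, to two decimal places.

n₂/n₁ = tan 60.42° = 1.7617 and n₃/n₂ = tan 39.12° = 0.8133.
So n₃/n₁ = (n₂/n₁)(n₃/n₂) = 1.7617 × 0.8133 = 1.4328.
θ_B(1→3) = arctan(1.4328) = 55.09°.

θ_B ≈ 55.09°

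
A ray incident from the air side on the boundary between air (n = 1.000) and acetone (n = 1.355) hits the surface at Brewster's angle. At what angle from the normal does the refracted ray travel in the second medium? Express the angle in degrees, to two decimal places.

θ_t ≈ 36.43°

tan θ_B = n₂/n₁ = 1.355/1.000 = 1.3550, so θ_B = 53.57°.
Since θ_B + θ_t = 90° at Brewster incidence, θ_t = 90° − 53.57° = 36.43°.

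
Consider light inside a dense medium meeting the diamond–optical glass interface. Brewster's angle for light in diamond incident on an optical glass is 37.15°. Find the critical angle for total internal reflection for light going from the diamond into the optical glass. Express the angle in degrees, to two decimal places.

θ_c ≈ 49.26°

From Brewster, n₂/n₁ = tan θ_B = tan 37.15° = 0.7577.
Then sin θ_c = n₂/n₁ = 0.7577, so θ_c = arcsin 0.7577 = 49.26°.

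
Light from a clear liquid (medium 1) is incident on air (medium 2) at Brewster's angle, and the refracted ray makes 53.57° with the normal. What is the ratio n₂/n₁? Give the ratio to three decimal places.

At Brewster incidence θ_B = 90° − θ_t = 90° − 53.57° = 36.43°.
tan θ_B = n₂/n₁, so n₂/n₁ = tan 36.43° = 0.738.

n₂/n₁ ≈ 0.738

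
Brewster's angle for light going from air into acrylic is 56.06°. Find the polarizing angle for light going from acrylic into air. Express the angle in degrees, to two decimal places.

tan θ_B' = n₁/n₂ = 1/tan θ_B, so θ_B' = 90° − θ_B.
θ_B' = 90° − 56.06° = 33.94°.

θ_B' ≈ 33.94°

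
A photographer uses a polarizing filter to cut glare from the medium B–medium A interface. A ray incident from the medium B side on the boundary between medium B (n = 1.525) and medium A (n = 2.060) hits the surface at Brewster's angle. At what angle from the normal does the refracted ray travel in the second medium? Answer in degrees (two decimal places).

θ_B = arctan(n₂/n₁) = arctan(2.060/1.525) = 53.49°.
The refracted ray is perpendicular to the reflected ray, so θ_t = 90° − θ_B = 36.51°.

θ_t ≈ 36.51°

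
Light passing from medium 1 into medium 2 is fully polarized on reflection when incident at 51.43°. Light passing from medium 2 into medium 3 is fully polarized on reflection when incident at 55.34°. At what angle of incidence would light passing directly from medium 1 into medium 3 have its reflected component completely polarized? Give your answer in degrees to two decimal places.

n₂/n₁ = tan 51.43° = 1.2540 and n₃/n₂ = tan 55.34° = 1.4463.
n₃/n₁ = 1.8137. Then tan θ_B(1→3) = n₃/n₁, so θ_B(1→3) = arctan(1.8137) = 61.13°.

θ_B ≈ 61.13°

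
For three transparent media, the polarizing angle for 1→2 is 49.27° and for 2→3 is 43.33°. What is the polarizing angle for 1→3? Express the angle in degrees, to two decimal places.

n₂/n₁ = tan 49.27° = 1.1614 and n₃/n₂ = tan 43.33° = 0.9433.
n₃/n₁ = 1.0956. Then tan θ_B(1→3) = n₃/n₁, so θ_B(1→3) = arctan(1.0956) = 47.61°.

θ_B ≈ 47.61°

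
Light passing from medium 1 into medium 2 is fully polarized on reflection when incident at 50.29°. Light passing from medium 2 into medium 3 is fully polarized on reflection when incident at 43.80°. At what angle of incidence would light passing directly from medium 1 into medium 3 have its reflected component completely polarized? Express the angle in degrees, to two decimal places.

θ_B ≈ 49.11°

tan θ_B(1→2) = n₂/n₁ = tan 50.29° = 1.2041.
tan θ_B(2→3) = n₃/n₂ = tan 43.80° = 0.9590.
So n₃/n₁ = (n₂/n₁)(n₃/n₂) = 1.2041 × 0.9590 = 1.1547.
θ_B(1→3) = arctan(1.1547) = 49.11°.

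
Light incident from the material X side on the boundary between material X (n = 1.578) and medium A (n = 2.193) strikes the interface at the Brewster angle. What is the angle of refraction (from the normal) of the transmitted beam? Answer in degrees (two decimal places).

tan θ_B = n₂/n₁ = 2.193/1.578 = 1.3897, so θ_B = 54.26°.
Since θ_B + θ_t = 90° at Brewster incidence, θ_t = 90° − 54.26° = 35.74°.

θ_t ≈ 35.74°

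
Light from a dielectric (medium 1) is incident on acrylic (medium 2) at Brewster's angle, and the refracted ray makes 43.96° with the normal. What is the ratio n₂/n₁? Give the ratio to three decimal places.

At Brewster incidence θ_B = 90° − θ_t = 90° − 43.96° = 46.04°.
tan θ_B = n₂/n₁, so n₂/n₁ = tan 46.04° = 1.037.

n₂/n₁ ≈ 1.037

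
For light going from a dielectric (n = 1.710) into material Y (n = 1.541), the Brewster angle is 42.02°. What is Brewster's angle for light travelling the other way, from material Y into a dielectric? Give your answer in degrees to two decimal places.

Reversing the direction swaps n₁ and n₂, so tan θ_B' = 1/tan θ_B and θ_B' = 90° − θ_B.
Hence θ_B' = 90° − 42.02° = 47.98°.

θ_B' ≈ 47.98°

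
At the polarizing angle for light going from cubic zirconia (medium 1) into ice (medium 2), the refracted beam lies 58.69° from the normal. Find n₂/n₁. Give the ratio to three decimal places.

n₂/n₁ ≈ 0.608

At Brewster incidence θ_B = 90° − θ_t = 90° − 58.69° = 31.31°.
tan θ_B = n₂/n₁, so n₂/n₁ = tan 31.31° = 0.608.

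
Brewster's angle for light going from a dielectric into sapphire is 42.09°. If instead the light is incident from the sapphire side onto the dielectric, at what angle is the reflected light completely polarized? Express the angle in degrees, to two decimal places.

The two Brewster angles are complementary: θ_B' = 90° − θ_B = 90° − 42.09° = 47.91°.

θ_B' ≈ 47.91°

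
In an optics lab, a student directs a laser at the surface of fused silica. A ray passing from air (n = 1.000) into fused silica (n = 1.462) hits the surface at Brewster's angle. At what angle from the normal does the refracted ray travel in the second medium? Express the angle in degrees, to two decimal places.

tan θ_B = n₂/n₁ = 1.462/1.000 = 1.4620, so θ_B = 55.63°.
The refracted ray is perpendicular to the reflected ray, so θ_t = 90° − θ_B = 34.37°.

θ_t ≈ 34.37°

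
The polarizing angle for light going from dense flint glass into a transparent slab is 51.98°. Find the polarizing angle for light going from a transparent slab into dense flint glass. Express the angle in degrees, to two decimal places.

θ_B' ≈ 38.02°

tan θ_B' = n₁/n₂ = 1/tan θ_B, so θ_B' = 90° − θ_B.
θ_B' = 90° − 51.98° = 38.02°.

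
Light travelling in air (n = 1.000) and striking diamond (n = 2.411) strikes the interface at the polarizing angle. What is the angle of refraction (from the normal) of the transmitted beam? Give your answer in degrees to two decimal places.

θ_t ≈ 22.53°

First find Brewster's angle: tan θ_B = 2.411/1.000 = 2.4110, giving θ_B = 67.47°.
Since θ_B + θ_t = 90° at Brewster incidence, θ_t = 90° − 67.47° = 22.53°.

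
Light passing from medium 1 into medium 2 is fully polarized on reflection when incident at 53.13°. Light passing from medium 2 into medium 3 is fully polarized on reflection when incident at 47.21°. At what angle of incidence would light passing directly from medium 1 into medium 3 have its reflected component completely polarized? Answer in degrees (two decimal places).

θ_B ≈ 55.23°

Each Brewster angle gives a ratio: n₂/n₁ = tan 53.13° = 1.3333, n₃/n₂ = tan 47.21° = 1.0803.
n₃/n₁ = 1.4404. Then tan θ_B(1→3) = n₃/n₁, so θ_B(1→3) = arctan(1.4404) = 55.23°.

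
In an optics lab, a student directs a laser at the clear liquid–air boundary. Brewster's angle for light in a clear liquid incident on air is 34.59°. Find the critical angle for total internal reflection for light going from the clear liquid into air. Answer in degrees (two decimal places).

θ_c ≈ 43.60°

From Brewster, n₂/n₁ = tan θ_B = tan 34.59° = 0.6896.
Then sin θ_c = n₂/n₁ = 0.6896, so θ_c = arcsin 0.6896 = 43.60°.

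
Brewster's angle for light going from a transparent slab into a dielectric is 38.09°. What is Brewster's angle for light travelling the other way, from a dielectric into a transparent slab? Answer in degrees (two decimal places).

Reversing the direction swaps n₁ and n₂, so tan θ_B' = 1/tan θ_B and θ_B' = 90° − θ_B.
Hence θ_B' = 90° − 38.09° = 51.91°.

θ_B' ≈ 51.91°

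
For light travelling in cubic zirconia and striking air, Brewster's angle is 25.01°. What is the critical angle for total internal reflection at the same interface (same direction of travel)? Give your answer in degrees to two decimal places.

θ_c ≈ 27.81°

From Brewster, n₂/n₁ = tan θ_B = tan 25.01° = 0.4665.
Then sin θ_c = n₂/n₁ = 0.4665, so θ_c = arcsin 0.4665 = 27.81°.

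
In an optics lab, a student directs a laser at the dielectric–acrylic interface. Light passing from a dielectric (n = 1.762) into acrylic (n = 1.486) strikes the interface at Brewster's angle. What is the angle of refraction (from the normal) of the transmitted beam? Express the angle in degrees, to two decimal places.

First find Brewster's angle: tan θ_B = 1.486/1.762 = 0.8434, giving θ_B = 40.14°.
Since θ_B + θ_t = 90° at Brewster incidence, θ_t = 90° − 40.14° = 49.86°.

θ_t ≈ 49.86°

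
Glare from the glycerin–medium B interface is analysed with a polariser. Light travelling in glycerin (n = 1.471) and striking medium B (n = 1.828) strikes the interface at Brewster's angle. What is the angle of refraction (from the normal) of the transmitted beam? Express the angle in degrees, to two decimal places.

θ_t ≈ 38.82°

First find Brewster's angle: tan θ_B = 1.828/1.471 = 1.2427, giving θ_B = 51.18°.
At Brewster's angle the reflected and refracted rays are perpendicular, so θ_t = 90° − θ_B = 90° − 51.18° = 38.82°.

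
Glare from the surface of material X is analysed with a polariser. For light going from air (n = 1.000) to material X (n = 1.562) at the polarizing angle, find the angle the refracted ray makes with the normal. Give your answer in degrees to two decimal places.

First find Brewster's angle: tan θ_B = 1.562/1.000 = 1.5620, giving θ_B = 57.37°.
Since θ_B + θ_t = 90° at Brewster incidence, θ_t = 90° − 57.37° = 32.63°.

θ_t ≈ 32.63°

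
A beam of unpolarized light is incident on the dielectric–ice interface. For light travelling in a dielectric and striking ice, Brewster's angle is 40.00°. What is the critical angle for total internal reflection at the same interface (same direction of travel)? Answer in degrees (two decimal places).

θ_c ≈ 57.05°

tan θ_B = n₂/n₁ = tan 40.00° = 0.8391.
Total internal reflection: sin θ_c = n₂/n₁ = 0.8391.
θ_c = arcsin(0.8391) = 57.05°.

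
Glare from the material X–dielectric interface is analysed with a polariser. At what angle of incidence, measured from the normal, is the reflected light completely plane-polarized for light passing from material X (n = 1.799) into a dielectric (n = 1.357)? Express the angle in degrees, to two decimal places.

The reflected p-component vanishes when tan θ_B = n₂/n₁.
tan θ_B = n₂/n₁ = 1.357/1.799 = 0.7543. Taking the arctangent, θ_B = 37.03°.

θ_B ≈ 37.03°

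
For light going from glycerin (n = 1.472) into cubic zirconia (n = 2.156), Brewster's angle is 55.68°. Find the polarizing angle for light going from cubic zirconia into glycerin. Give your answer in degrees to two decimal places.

tan θ_B' = n₁/n₂ = 1/tan θ_B, so θ_B' = 90° − θ_B.
θ_B' = 90° − 55.68° = 34.32°.

θ_B' ≈ 34.32°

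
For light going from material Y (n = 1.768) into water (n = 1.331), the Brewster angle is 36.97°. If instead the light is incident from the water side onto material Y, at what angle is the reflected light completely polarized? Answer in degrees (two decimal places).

tan θ_B' = n₁/n₂ = 1/tan θ_B, so θ_B' = 90° − θ_B.
θ_B' = 90° − 36.97° = 53.03°.

θ_B' ≈ 53.03°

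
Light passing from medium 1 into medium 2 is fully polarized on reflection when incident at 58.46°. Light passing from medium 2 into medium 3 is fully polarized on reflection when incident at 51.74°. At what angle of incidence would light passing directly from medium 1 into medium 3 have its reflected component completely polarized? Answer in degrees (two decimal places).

tan θ_B(1→2) = n₂/n₁ = tan 58.46° = 1.6293.
tan θ_B(2→3) = n₃/n₂ = tan 51.74° = 1.2680.
Multiplying, n₃/n₁ = 1.6293 × 1.2680 = 2.0660, and θ_B(1→3) = arctan 2.0660 = 64.17°.

θ_B ≈ 64.17°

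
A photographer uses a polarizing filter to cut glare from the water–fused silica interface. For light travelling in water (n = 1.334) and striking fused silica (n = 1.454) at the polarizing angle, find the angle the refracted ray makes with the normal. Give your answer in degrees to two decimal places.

tan θ_B = n₂/n₁ = 1.454/1.334 = 1.0900, so θ_B = 47.46°.
Since θ_B + θ_t = 90° at Brewster incidence, θ_t = 90° − 47.46° = 42.54°.

θ_t ≈ 42.54°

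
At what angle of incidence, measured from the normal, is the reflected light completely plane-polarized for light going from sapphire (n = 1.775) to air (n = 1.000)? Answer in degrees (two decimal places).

θ_B ≈ 29.40°

At Brewster's angle the reflected and refracted rays are perpendicular, which with Snell's law gives tan θ_B = n₂/n₁.
Brewster's condition: tan θ_B = n₂/n₁ = 1.000/1.775 = 0.5634.
θ_B = arctan(0.5634) = 29.40°.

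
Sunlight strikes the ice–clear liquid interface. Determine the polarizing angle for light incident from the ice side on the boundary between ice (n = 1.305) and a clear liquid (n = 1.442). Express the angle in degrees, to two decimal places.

Here n₂/n₁ = 1.442/1.305 = 1.1050, and Brewster's law gives tan θ_B = n₂/n₁.
θ_B = arctan(1.1050) = 47.86°.

θ_B ≈ 47.86°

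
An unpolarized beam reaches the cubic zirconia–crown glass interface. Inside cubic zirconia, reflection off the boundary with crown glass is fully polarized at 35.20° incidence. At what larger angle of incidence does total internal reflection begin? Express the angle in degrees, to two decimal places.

θ_c ≈ 44.86°

tan θ_B = n₂/n₁ = tan 35.20° = 0.7054.
Total internal reflection: sin θ_c = n₂/n₁ = 0.7054.
θ_c = arcsin(0.7054) = 44.86°.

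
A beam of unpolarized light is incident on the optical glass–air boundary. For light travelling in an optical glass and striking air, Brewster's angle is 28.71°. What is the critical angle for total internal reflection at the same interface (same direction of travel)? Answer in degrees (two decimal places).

θ_c ≈ 33.21°

tan θ_B = n₂/n₁ = tan 28.71° = 0.5477.
Total internal reflection: sin θ_c = n₂/n₁ = 0.5477.
θ_c = arcsin(0.5477) = 33.21°.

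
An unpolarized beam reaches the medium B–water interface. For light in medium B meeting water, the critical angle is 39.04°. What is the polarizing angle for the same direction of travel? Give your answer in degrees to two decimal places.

θ_B ≈ 32.21°

sin θ_c = n₂/n₁, so n₂/n₁ = sin 39.04° = 0.6299.
Brewster: tan θ_B = n₂/n₁ = 0.6299.
θ_B = arctan(0.6299) = 32.21°.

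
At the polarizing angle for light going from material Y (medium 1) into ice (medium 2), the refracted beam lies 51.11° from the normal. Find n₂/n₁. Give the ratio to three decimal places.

n₂/n₁ ≈ 0.807

At Brewster incidence θ_B = 90° − θ_t = 90° − 51.11° = 38.89°.
Then n₂/n₁ = tan θ_B = tan 38.89° = 0.807.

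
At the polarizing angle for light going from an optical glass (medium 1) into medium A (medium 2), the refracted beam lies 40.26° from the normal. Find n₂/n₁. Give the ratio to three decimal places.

θ_B + θ_t = 90°, so θ_B = 90° − 40.26° = 49.74°.
Then n₂/n₁ = tan θ_B = tan 49.74° = 1.181.

n₂/n₁ ≈ 1.181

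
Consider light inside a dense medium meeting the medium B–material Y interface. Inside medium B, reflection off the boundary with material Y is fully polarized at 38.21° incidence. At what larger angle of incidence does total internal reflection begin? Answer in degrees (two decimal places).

tan θ_B = n₂/n₁ = tan 38.21° = 0.7872.
Total internal reflection: sin θ_c = n₂/n₁ = 0.7872.
θ_c = arcsin(0.7872) = 51.93°.

θ_c ≈ 51.93°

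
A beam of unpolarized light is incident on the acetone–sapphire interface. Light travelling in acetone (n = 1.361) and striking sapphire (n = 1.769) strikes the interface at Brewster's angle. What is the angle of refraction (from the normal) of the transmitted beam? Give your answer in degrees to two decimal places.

θ_B = arctan(n₂/n₁) = arctan(1.769/1.361) = 52.43°.
At Brewster's angle the reflected and refracted rays are perpendicular, so θ_t = 90° − θ_B = 90° − 52.43° = 37.57°.

θ_t ≈ 37.57°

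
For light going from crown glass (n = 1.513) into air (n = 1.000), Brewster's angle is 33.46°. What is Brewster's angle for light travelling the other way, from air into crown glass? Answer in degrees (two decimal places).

θ_B' ≈ 56.54°

Reversing the direction swaps n₁ and n₂, so tan θ_B' = 1/tan θ_B and θ_B' = 90° − θ_B.
Hence θ_B' = 90° − 33.46° = 56.54°.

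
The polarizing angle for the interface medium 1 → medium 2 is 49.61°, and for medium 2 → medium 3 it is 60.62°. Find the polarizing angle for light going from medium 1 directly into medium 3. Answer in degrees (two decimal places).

θ_B ≈ 64.41°

n₂/n₁ = tan 49.61° = 1.1754 and n₃/n₂ = tan 60.62° = 1.7762.
Multiplying, n₃/n₁ = 1.1754 × 1.7762 = 2.0877, and θ_B(1→3) = arctan 2.0877 = 64.41°.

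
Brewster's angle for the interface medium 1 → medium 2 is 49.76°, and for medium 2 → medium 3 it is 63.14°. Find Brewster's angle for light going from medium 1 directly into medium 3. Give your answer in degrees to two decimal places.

θ_B ≈ 66.80°

n₂/n₁ = tan 49.76° = 1.1817 and n₃/n₂ = tan 63.14° = 1.9745.
So n₃/n₁ = (n₂/n₁)(n₃/n₂) = 1.1817 × 1.9745 = 2.3332.
θ_B(1→3) = arctan(2.3332) = 66.80°.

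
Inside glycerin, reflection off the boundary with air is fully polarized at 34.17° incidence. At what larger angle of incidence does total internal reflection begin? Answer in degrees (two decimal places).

θ_c ≈ 42.75°

tan θ_B = n₂/n₁ = tan 34.17° = 0.6788.
Total internal reflection: sin θ_c = n₂/n₁ = 0.6788.
θ_c = arcsin(0.6788) = 42.75°.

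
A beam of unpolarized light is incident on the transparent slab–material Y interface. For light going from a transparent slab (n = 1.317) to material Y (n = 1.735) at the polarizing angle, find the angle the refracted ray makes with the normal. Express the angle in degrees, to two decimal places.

θ_t ≈ 37.20°

tan θ_B = n₂/n₁ = 1.735/1.317 = 1.3174, so θ_B = 52.80°.
Since θ_B + θ_t = 90° at Brewster incidence, θ_t = 90° − 52.80° = 37.20°.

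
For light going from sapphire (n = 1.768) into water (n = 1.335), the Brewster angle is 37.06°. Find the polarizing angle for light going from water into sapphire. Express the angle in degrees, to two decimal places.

The two Brewster angles are complementary: θ_B' = 90° − θ_B = 90° − 37.06° = 52.94°.

θ_B' ≈ 52.94°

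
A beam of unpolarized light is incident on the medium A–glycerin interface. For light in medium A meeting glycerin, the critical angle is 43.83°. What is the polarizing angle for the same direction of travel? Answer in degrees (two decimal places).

At the critical angle sin θ_c = n₂/n₁, giving n₂/n₁ = sin 43.83° = 0.6925.
Then tan θ_B = n₂/n₁ = 0.6925, so θ_B = arctan 0.6925 = 34.70°.

θ_B ≈ 34.70°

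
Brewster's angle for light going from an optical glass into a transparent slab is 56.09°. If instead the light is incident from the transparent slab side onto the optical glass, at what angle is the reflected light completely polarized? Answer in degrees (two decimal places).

The two Brewster angles are complementary: θ_B' = 90° − θ_B = 90° − 56.09° = 33.91°.

θ_B' ≈ 33.91°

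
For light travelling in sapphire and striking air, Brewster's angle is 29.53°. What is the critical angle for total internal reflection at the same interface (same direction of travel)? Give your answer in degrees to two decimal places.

θ_c ≈ 34.50°

tan θ_B = n₂/n₁ = tan 29.53° = 0.5665.
Total internal reflection: sin θ_c = n₂/n₁ = 0.5665.
θ_c = arcsin(0.5665) = 34.50°.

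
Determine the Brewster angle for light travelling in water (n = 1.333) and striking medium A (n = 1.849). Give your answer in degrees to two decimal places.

θ_B ≈ 54.21°

The reflected p-component vanishes when tan θ_B = n₂/n₁.
Here n₂/n₁ = 1.849/1.333 = 1.3871, and Brewster's law gives tan θ_B = n₂/n₁.
So θ_B = arctan 1.3871 = 54.21°.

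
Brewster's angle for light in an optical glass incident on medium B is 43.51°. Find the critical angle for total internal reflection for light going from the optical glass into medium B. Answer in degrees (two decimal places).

θ_c ≈ 71.68°

From Brewster, n₂/n₁ = tan θ_B = tan 43.51° = 0.9493.
Then sin θ_c = n₂/n₁ = 0.9493, so θ_c = arcsin 0.9493 = 71.68°.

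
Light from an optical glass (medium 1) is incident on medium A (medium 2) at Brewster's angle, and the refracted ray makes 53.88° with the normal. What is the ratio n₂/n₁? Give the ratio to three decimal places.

θ_B + θ_t = 90°, so θ_B = 90° − 53.88° = 36.12°.
Then n₂/n₁ = tan θ_B = tan 36.12° = 0.730.

n₂/n₁ ≈ 0.730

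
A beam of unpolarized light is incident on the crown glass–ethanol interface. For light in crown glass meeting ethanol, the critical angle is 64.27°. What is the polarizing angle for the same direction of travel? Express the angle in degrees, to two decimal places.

At the critical angle sin θ_c = n₂/n₁, giving n₂/n₁ = sin 64.27° = 0.9008.
Then tan θ_B = n₂/n₁ = 0.9008, so θ_B = arctan 0.9008 = 42.01°.

θ_B ≈ 42.01°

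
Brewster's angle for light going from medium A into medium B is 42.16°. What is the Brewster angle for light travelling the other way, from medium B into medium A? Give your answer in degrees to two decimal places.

Reversing the direction swaps n₁ and n₂, so tan θ_B' = 1/tan θ_B and θ_B' = 90° − θ_B.
Hence θ_B' = 90° − 42.16° = 47.84°.

θ_B' ≈ 47.84°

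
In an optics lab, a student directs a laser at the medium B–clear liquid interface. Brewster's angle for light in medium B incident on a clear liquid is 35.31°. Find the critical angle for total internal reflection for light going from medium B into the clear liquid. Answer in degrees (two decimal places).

θ_c ≈ 45.10°

tan θ_B = n₂/n₁ = tan 35.31° = 0.7083.
Total internal reflection: sin θ_c = n₂/n₁ = 0.7083.
θ_c = arcsin(0.7083) = 45.10°.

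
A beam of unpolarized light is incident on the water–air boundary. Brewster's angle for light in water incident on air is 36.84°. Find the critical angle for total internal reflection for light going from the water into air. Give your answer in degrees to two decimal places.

tan θ_B = n₂/n₁ = tan 36.84° = 0.7492.
Total internal reflection: sin θ_c = n₂/n₁ = 0.7492.
θ_c = arcsin(0.7492) = 48.52°.

θ_c ≈ 48.52°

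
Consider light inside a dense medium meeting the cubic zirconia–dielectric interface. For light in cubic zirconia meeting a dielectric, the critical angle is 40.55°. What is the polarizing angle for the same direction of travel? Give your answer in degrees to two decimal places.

θ_B ≈ 33.03°

n₂/n₁ = sin θ_c = sin 40.55° = 0.6501.
tan θ_B equals the same ratio, so θ_B = arctan(0.6501) = 33.03°.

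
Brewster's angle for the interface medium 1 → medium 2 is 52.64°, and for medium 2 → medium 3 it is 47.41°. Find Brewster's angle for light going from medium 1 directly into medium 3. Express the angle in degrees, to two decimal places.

θ_B ≈ 54.94°

Each Brewster angle gives a ratio: n₂/n₁ = tan 52.64° = 1.3098, n₃/n₂ = tan 47.41° = 1.0879.
So n₃/n₁ = (n₂/n₁)(n₃/n₂) = 1.3098 × 1.0879 = 1.4249.
θ_B(1→3) = arctan(1.4249) = 54.94°.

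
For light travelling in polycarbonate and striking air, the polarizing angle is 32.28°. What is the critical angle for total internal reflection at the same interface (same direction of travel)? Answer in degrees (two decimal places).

θ_c ≈ 39.17°

tan θ_B = n₂/n₁ = tan 32.28° = 0.6317.
Total internal reflection: sin θ_c = n₂/n₁ = 0.6317.
θ_c = arcsin(0.6317) = 39.17°.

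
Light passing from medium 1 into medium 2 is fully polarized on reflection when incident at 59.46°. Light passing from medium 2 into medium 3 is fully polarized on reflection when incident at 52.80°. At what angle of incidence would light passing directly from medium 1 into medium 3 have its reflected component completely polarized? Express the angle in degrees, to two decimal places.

θ_B ≈ 65.88°

n₂/n₁ = tan 59.46° = 1.6950 and n₃/n₂ = tan 52.80° = 1.3175.
Multiplying, n₃/n₁ = 1.6950 × 1.3175 = 2.2330, and θ_B(1→3) = arctan 2.2330 = 65.88°.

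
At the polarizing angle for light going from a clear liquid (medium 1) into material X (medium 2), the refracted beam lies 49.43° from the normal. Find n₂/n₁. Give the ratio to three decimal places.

At Brewster incidence θ_B = 90° − θ_t = 90° − 49.43° = 40.57°.
tan θ_B = n₂/n₁, so n₂/n₁ = tan 40.57° = 0.856.

n₂/n₁ ≈ 0.856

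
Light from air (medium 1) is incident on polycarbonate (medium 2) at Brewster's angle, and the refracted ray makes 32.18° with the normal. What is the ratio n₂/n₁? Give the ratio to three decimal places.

At Brewster incidence θ_B = 90° − θ_t = 90° − 32.18° = 57.82°.
tan θ_B = n₂/n₁, so n₂/n₁ = tan 57.82° = 1.589.

n₂/n₁ ≈ 1.589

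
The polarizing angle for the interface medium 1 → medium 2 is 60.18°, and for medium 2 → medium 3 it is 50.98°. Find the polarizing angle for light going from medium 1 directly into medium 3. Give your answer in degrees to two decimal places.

n₂/n₁ = tan 60.18° = 1.7447 and n₃/n₂ = tan 50.98° = 1.2340.
n₃/n₁ = 2.1530. Then tan θ_B(1→3) = n₃/n₁, so θ_B(1→3) = arctan(2.1530) = 65.09°.

θ_B ≈ 65.09°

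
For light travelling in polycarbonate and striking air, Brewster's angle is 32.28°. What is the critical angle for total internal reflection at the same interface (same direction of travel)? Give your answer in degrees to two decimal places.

n₂/n₁ = tan 32.28° = 0.6317; the critical angle satisfies sin θ_c = n₂/n₁.
θ_c = arcsin(0.6317) = 39.17°.

θ_c ≈ 39.17°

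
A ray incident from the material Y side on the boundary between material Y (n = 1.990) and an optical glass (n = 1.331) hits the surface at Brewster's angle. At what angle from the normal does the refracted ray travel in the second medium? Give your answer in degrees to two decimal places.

First find Brewster's angle: tan θ_B = 1.331/1.990 = 0.6688, giving θ_B = 33.78°.
At Brewster's angle the reflected and refracted rays are perpendicular, so θ_t = 90° − θ_B = 90° − 33.78° = 56.22°.

θ_t ≈ 56.22°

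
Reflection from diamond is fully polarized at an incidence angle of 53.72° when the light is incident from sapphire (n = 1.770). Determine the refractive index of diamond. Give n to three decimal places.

At the polarizing angle, tan θ_B = n₂/n₁ with n₁ on the incident side (sapphire) and n₂ on the transmitted side (diamond).
n₂ = n₁ tan θ_B = 1.770 × tan 53.72° = 2.411.

n ≈ 2.411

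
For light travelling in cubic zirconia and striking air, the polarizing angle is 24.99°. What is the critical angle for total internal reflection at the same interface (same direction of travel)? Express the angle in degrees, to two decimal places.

n₂/n₁ = tan 24.99° = 0.4661; the critical angle satisfies sin θ_c = n₂/n₁.
θ_c = arcsin(0.4661) = 27.78°.

θ_c ≈ 27.78°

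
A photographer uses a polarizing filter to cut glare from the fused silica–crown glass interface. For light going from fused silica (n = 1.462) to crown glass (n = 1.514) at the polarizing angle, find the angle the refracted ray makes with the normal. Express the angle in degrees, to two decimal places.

First find Brewster's angle: tan θ_B = 1.514/1.462 = 1.0356, giving θ_B = 46.00°.
Since θ_B + θ_t = 90° at Brewster incidence, θ_t = 90° − 46.00° = 44.00°.

θ_t ≈ 44.00°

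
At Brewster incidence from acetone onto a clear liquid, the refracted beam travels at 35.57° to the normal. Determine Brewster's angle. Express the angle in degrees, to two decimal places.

θ_B ≈ 54.43°

Brewster's condition makes the reflected and refracted beams perpendicular: θ_B + θ_t = 90°.
So θ_B = 90° − θ_t = 90° − 35.57° = 54.43°.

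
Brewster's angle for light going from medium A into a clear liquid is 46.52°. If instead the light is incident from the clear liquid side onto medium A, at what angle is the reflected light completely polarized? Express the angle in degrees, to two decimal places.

θ_B' ≈ 43.48°

Reversing the direction swaps n₁ and n₂, so tan θ_B' = 1/tan θ_B and θ_B' = 90° − θ_B.
Hence θ_B' = 90° − 46.52° = 43.48°.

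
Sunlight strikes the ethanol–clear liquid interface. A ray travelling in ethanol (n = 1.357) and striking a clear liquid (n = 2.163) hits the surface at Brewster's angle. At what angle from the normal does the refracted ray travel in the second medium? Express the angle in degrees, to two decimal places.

θ_B = arctan(n₂/n₁) = arctan(2.163/1.357) = 57.90°.
The refracted ray is perpendicular to the reflected ray, so θ_t = 90° − θ_B = 32.10°.

θ_t ≈ 32.10°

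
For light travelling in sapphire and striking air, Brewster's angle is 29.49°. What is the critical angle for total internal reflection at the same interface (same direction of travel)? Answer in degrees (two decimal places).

θ_c ≈ 34.44°

tan θ_B = n₂/n₁ = tan 29.49° = 0.5655.
Total internal reflection: sin θ_c = n₂/n₁ = 0.5655.
θ_c = arcsin(0.5655) = 34.44°.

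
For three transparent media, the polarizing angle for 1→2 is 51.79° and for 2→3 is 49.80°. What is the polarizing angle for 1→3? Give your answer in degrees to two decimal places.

Each Brewster angle gives a ratio: n₂/n₁ = tan 51.79° = 1.2703, n₃/n₂ = tan 49.80° = 1.1833.
n₃/n₁ = 1.5032. Then tan θ_B(1→3) = n₃/n₁, so θ_B(1→3) = arctan(1.5032) = 56.37°.

θ_B ≈ 56.37°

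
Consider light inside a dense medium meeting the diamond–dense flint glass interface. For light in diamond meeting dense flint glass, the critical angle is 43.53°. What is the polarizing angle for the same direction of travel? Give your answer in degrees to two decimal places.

θ_B ≈ 34.56°

sin θ_c = n₂/n₁, so n₂/n₁ = sin 43.53° = 0.6887.
Brewster: tan θ_B = n₂/n₁ = 0.6887.
θ_B = arctan(0.6887) = 34.56°.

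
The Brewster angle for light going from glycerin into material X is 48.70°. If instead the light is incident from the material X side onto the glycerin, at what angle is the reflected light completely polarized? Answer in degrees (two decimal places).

tan θ_B' = n₁/n₂ = 1/tan θ_B, so θ_B' = 90° − θ_B.
θ_B' = 90° − 48.70° = 41.30°.

θ_B' ≈ 41.30°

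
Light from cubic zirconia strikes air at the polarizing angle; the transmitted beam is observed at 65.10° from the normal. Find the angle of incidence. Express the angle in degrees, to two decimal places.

θ_B ≈ 24.90°

At Brewster's angle the reflected and refracted rays are perpendicular, so θ_B + θ_t = 90°.
So θ_B = 90° − θ_t = 90° − 65.10° = 24.90°.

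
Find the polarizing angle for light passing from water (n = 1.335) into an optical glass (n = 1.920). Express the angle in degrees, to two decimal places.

Brewster's condition: tan θ_B = n₂/n₁ = 1.920/1.335 = 1.4382.
So θ_B = arctan 1.4382 = 55.19°.

θ_B ≈ 55.19°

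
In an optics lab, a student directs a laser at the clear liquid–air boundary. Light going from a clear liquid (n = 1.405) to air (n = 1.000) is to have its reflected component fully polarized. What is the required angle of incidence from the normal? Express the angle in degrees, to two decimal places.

The reflected p-component vanishes when tan θ_B = n₂/n₁.
tan θ_B = n₂/n₁ = 1.000/1.405 = 0.7117. Taking the arctangent, θ_B = 35.44°.

θ_B ≈ 35.44°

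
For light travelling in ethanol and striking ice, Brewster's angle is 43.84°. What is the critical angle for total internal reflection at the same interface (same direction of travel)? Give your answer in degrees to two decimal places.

θ_c ≈ 73.80°

From Brewster, n₂/n₁ = tan θ_B = tan 43.84° = 0.9603.
Then sin θ_c = n₂/n₁ = 0.9603, so θ_c = arcsin 0.9603 = 73.80°.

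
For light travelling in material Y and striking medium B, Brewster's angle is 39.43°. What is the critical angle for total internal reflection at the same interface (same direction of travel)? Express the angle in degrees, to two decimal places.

θ_c ≈ 55.31°

tan θ_B = n₂/n₁ = tan 39.43° = 0.8223.
Total internal reflection: sin θ_c = n₂/n₁ = 0.8223.
θ_c = arcsin(0.8223) = 55.31°.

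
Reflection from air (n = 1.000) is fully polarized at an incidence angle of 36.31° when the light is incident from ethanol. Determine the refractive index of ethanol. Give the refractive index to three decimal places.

n ≈ 1.361

At the polarizing angle, tan θ_B = n₂/n₁ with n₁ on the incident side (ethanol) and n₂ on the transmitted side (air).
n₁ = n₂ / tan θ_B = 1.000 / tan 36.31° = 1.361.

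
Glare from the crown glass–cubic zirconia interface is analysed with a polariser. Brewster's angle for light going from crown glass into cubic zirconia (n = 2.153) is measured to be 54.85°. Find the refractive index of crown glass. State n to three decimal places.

n ≈ 1.516

Full polarization of the reflected beam means tan θ_B = n₂/n₁, where n₁ is the incident medium (crown glass).
n₁ = n₂ / tan θ_B = 2.153 / tan 54.85° = 1.516.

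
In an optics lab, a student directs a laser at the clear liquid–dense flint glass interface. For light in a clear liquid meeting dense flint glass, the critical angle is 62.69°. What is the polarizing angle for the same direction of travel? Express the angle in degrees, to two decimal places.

At the critical angle sin θ_c = n₂/n₁, giving n₂/n₁ = sin 62.69° = 0.8885.
Then tan θ_B = n₂/n₁ = 0.8885, so θ_B = arctan 0.8885 = 41.62°.

θ_B ≈ 41.62°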